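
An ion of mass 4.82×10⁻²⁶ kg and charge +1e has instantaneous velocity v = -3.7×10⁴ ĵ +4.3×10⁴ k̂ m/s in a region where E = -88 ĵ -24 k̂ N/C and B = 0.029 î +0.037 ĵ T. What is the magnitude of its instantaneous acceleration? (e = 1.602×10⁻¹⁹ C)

|a| ≈ 7.41×10⁹ m/s²

v×B = (-1590, 1250, 1070) N/C.
E + v×B = (-1590, 1160, 1050) N/C.
F = q(E + v×B) = (1.602×10⁻¹⁹ C)·(-1590, 1160, 1050) = (-2.55×10⁻¹⁶, 1.86×10⁻¹⁶, 1.68×10⁻¹⁶) N.
|a| = |F|/m = 3.573×10⁻¹⁶/4.82×10⁻²⁶ ≈ 7.41×10⁹ m/s².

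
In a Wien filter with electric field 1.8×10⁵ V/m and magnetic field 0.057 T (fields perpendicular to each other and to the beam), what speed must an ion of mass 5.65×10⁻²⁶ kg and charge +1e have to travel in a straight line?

Straight-line motion ⇒ electric and magnetic forces cancel, so E = vB.
v = E/B = 1.8×10⁵/0.057 = 3.2×10⁶ m/s.

v = 3.2×10⁶ m/s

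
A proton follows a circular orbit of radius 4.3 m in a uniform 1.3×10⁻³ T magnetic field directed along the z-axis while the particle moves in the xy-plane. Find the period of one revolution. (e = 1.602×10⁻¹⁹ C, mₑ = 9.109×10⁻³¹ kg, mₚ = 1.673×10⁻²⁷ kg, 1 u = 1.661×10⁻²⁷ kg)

T ≈ 5.0×10⁻⁵ s

The cyclotron period depends only on m, q, B: T = 2πm/(|q|B).
T = 2π(1.673×10⁻²⁷)/((1.602×10⁻¹⁹)(1.3×10⁻³)) ≈ 5.0×10⁻⁵ s.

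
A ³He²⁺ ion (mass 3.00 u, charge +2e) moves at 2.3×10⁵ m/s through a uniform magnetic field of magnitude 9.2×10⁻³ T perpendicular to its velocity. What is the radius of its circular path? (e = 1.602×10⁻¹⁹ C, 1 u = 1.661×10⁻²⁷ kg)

The magnetic force provides the centripetal force: |q|vB = mv²/r.
r = mv/(|q|B) = (4.983×10⁻²⁷)(2.3×10⁵)/((3.204×10⁻¹⁹)(9.2×10⁻³)) ≈ 0.39 m.

r ≈ 0.39 m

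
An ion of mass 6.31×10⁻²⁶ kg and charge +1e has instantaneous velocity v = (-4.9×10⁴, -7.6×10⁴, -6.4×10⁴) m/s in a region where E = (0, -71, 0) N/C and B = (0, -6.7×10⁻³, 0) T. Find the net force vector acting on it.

F ≈ (-6.87×10⁻¹⁷, -1.14×10⁻¹⁷, 5.26×10⁻¹⁷) N

v×B = (-429, 0, 328) N/C.
E + v×B = (-429, -71.0, 328) N/C.
F = q(E + v×B) = (1.602×10⁻¹⁹ C)·(-429, -71.0, 328) = (-6.87×10⁻¹⁷, -1.14×10⁻¹⁷, 5.26×10⁻¹⁷) N.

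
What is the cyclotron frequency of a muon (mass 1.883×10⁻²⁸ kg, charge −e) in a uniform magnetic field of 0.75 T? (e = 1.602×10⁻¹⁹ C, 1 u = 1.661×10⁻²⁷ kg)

f = |q|B/(2πm).
f = (1.602×10⁻¹⁹)(0.75)/(2π·1.883×10⁻²⁸) ≈ 1.0×10⁸ Hz.

f ≈ 1.0×10⁸ Hz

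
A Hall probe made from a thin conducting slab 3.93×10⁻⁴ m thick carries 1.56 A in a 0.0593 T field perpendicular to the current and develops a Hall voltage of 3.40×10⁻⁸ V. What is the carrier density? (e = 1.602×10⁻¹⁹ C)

n ≈ 4.32×10²⁸ m⁻³

From V_H = IB/(n e t), n = IB/(V_H e t).
n = (1.56)(0.0593)/((3.40×10⁻⁸)(1.602×10⁻¹⁹)(3.93×10⁻⁴)) ≈ 4.32×10²⁸ m⁻³.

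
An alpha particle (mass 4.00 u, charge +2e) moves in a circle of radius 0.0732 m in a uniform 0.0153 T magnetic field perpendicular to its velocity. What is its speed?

From |q|vB = mv²/r, v = |q|Br/m.
v = (3.204×10⁻¹⁹)(0.0153)(0.0732)/6.644×10⁻²⁷ ≈ 5.40×10⁴ m/s.

v ≈ 5.40×10⁴ m/s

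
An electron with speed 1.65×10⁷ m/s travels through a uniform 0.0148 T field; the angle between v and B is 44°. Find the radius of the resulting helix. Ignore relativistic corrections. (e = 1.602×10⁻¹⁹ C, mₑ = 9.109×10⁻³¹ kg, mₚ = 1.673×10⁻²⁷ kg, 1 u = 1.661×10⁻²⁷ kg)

r ≈ 4.40×10⁻³ m

v⊥ = v sinθ = 1.65×10⁷·sin44° ≈ 1.146×10⁷ m/s.
r = m v⊥/(|q|B) = (9.109×10⁻³¹)(1.146×10⁷)/((1.602×10⁻¹⁹)(0.0148)) ≈ 4.40×10⁻³ m.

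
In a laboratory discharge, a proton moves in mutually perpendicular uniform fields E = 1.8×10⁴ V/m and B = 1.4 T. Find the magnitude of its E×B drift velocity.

The steady drift has the magnetic force balancing the electric force, so v_d = E/B.
v_d = 1.8×10⁴/1.4 = 1.3×10⁴ m/s.

v_d ≈ 1.3×10⁴ m/s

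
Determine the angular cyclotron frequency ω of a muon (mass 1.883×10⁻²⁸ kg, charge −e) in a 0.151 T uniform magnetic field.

ω = |q|B/m.
ω = (1.602×10⁻¹⁹)(0.151)/1.883×10⁻²⁸ ≈ 1.28×10⁸ rad/s.

ω ≈ 1.28×10⁸ rad/s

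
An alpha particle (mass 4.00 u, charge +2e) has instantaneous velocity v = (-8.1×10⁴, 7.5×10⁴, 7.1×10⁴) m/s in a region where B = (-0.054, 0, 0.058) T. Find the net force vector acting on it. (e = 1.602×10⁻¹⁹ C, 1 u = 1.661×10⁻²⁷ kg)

F ≈ (1.39×10⁻¹⁵, 2.77×10⁻¹⁶, 1.30×10⁻¹⁵) N

v×B = (4350, 864, 4050) N/C.
F = q v×B = (3.204×10⁻¹⁹ C)·(4350, 864, 4050) = (1.39×10⁻¹⁵, 2.77×10⁻¹⁶, 1.30×10⁻¹⁵) N.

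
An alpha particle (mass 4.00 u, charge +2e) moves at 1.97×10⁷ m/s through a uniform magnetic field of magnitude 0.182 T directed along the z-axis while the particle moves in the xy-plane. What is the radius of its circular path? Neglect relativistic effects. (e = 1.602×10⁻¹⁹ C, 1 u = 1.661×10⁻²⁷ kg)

r ≈ 2.24 m

The magnetic force provides the centripetal force: |q|vB = mv²/r.
r = mv/(|q|B) = (6.644×10⁻²⁷)(1.97×10⁷)/((3.204×10⁻¹⁹)(0.182)) ≈ 2.24 m.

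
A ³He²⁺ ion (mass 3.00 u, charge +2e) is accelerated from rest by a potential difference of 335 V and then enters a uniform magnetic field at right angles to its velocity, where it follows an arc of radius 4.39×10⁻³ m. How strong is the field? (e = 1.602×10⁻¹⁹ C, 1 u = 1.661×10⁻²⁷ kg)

v = √(2|q|V/m) = √(2·3.204×10⁻¹⁹·335/4.983×10⁻²⁷) ≈ 2.076×10⁵ m/s.
B = mv/(|q|r) = (4.983×10⁻²⁷)(2.076×10⁵)/((3.204×10⁻¹⁹)(4.39×10⁻³)) ≈ 0.735 T.

B ≈ 0.735 T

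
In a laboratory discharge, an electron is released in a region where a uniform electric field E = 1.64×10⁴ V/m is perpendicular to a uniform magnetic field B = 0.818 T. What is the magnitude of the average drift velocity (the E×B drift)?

v_d ≈ 2.00×10⁴ m/s

In crossed fields the guiding centre drifts at v_d = |E×B|/B² = E/B, independent of charge and mass.
v_d = 1.64×10⁴/0.818 = 2.00×10⁴ m/s.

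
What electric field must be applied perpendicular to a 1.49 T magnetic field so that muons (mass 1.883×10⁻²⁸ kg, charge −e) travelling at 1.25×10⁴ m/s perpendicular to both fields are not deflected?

E = 1.86×10⁴ V/m

For straight-line motion qE = qvB, so E = vB.
E = 1.25×10⁴ × 1.49 = 1.86×10⁴ V/m.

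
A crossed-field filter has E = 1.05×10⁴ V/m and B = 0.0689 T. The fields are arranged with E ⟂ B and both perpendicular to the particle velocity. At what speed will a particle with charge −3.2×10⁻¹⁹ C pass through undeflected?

v = 1.52×10⁵ m/s

For undeflected motion the electric and magnetic forces balance: qE = qvB.
v = E/B = 1.05×10⁴/0.0689 = 1.52×10⁵ m/s.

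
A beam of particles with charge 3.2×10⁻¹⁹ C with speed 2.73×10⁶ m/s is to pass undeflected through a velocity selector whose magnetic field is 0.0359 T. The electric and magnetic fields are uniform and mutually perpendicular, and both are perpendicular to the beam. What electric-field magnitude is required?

E = 9.80×10⁴ V/m

For straight-line motion qE = qvB, so E = vB.
E = 2.73×10⁶ × 0.0359 = 9.80×10⁴ V/m.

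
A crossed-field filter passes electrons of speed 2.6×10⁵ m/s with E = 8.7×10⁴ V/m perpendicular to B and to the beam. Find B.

B = 0.33 T

Balance of forces in the selector: qE = qvB ⇒ B = E/v.
B = 8.7×10⁴/2.6×10⁵ = 0.33 T.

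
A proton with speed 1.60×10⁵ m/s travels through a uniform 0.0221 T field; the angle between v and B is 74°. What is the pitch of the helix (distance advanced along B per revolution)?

v∥ = v cosθ = 1.60×10⁵·cos74° ≈ 4.410×10⁴ m/s.
T = 2πm/(|q|B) = 2π(1.673×10⁻²⁷)/((1.602×10⁻¹⁹)(0.0221)) ≈ 2.969×10⁻⁶ s.
pitch = v∥ T = (4.410×10⁴)(2.969×10⁻⁶) ≈ 0.131 m.

p ≈ 0.131 m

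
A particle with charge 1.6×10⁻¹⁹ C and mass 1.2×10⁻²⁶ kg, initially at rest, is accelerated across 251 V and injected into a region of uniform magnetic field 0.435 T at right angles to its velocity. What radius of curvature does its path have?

Acceleration: |q|V = ½mv² ⇒ v = √(2|q|V/m) = √(2·1.6×10⁻¹⁹·251/1.2×10⁻²⁶) ≈ 8.181×10⁴ m/s.
In the field: r = mv/(|q|B) = (1.2×10⁻²⁶)(8.181×10⁴)/((1.6×10⁻¹⁹)(0.435)) ≈ 0.0141 m.

r ≈ 0.0141 m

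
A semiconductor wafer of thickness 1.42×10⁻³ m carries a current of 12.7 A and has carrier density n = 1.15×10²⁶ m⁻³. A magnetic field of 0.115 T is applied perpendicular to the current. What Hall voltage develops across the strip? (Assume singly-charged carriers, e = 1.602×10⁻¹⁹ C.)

V_H ≈ 5.58×10⁻⁵ V

V_H = IB/(n e t).
V_H = (12.7)(0.115)/((1.15×10²⁶)(1.602×10⁻¹⁹)(1.42×10⁻³)) ≈ 5.58×10⁻⁵ V.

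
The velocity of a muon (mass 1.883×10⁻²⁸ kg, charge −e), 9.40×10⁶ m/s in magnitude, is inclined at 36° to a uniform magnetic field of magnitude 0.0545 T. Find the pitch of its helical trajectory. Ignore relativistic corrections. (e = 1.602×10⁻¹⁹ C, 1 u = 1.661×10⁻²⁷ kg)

p ≈ 1.03 m

v∥ = v cosθ = 9.40×10⁶·cos36° ≈ 7.605×10⁶ m/s.
T = 2πm/(|q|B) = 2π(1.883×10⁻²⁸)/((1.602×10⁻¹⁹)(0.0545)) ≈ 1.355×10⁻⁷ s.
pitch = v∥ T = (7.605×10⁶)(1.355×10⁻⁷) ≈ 1.03 m.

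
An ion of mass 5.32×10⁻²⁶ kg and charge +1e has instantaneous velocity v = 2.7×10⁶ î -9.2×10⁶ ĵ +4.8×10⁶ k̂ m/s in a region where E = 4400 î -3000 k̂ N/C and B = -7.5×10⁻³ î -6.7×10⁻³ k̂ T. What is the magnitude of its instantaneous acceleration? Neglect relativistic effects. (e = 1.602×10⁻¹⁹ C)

v×B = (6.16×10⁴, -1.79×10⁴, -6.90×10⁴) N/C.
E + v×B = (6.60×10⁴, -1.79×10⁴, -7.20×10⁴) N/C.
F = q(E + v×B) = (1.602×10⁻¹⁹ C)·(6.60×10⁴, -1.79×10⁴, -7.20×10⁴) = (1.06×10⁻¹⁴, -2.87×10⁻¹⁵, -1.15×10⁻¹⁴) N.
|a| = |F|/m = 1.591×10⁻¹⁴/5.32×10⁻²⁶ ≈ 2.99×10¹¹ m/s².

|a| ≈ 2.99×10¹¹ m/s²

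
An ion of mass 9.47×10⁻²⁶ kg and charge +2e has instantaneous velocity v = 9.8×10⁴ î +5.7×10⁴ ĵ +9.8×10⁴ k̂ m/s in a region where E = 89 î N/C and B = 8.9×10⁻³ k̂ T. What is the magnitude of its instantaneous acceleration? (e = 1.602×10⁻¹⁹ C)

v×B = (507, -872, 0) N/C.
E + v×B = (596, -872, 0) N/C.
F = q(E + v×B) = (3.204×10⁻¹⁹ C)·(596, -872, 0) = (1.91×10⁻¹⁶, -2.79×10⁻¹⁶, 0) N.
|a| = |F|/m = 3.385×10⁻¹⁶/9.47×10⁻²⁶ ≈ 3.57×10⁹ m/s².

|a| ≈ 3.57×10⁹ m/s²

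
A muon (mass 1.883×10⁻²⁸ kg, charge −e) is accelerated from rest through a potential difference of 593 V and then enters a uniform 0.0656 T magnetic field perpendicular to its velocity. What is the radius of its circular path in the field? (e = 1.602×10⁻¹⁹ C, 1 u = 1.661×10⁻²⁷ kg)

r ≈ 0.0180 m

Acceleration: |q|V = ½mv² ⇒ v = √(2|q|V/m) = √(2·1.602×10⁻¹⁹·593/1.883×10⁻²⁸) ≈ 1.004×10⁶ m/s.
In the field: r = mv/(|q|B) = (1.883×10⁻²⁸)(1.004×10⁶)/((1.602×10⁻¹⁹)(0.0656)) ≈ 0.0180 m.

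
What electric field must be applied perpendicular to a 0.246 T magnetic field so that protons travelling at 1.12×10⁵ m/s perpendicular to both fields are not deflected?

For straight-line motion qE = qvB, so E = vB.
E = 1.12×10⁵ × 0.246 = 2.76×10⁴ V/m.

E = 2.76×10⁴ V/m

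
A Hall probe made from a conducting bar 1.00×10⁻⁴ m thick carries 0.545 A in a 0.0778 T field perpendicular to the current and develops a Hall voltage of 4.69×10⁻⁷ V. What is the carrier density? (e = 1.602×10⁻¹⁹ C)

n ≈ 5.64×10²⁷ m⁻³

From V_H = IB/(n e t), n = IB/(V_H e t).
n = (0.545)(0.0778)/((4.69×10⁻⁷)(1.602×10⁻¹⁹)(1.00×10⁻⁴)) ≈ 5.64×10²⁷ m⁻³.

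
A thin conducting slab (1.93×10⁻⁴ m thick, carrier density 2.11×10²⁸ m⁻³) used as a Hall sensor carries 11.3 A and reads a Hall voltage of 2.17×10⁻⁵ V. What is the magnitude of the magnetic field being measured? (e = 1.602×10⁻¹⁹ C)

From V_H = IB/(n e t), B = V_H n e t / I.
B = (2.17×10⁻⁵)(2.11×10²⁸)(1.602×10⁻¹⁹)(1.93×10⁻⁴)/11.3 ≈ 1.25 T.

B ≈ 1.25 T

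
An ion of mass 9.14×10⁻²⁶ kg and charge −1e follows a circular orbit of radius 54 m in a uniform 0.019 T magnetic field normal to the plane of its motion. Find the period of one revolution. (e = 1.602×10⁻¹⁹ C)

T ≈ 1.9×10⁻⁴ s

The cyclotron period depends only on m, q, B: T = 2πm/(|q|B).
T = 2π(9.14×10⁻²⁶)/((1.602×10⁻¹⁹)(0.019)) ≈ 1.9×10⁻⁴ s.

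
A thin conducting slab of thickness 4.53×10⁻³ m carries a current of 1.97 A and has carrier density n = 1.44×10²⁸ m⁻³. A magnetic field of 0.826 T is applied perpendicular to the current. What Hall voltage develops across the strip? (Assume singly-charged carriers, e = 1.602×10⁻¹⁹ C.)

V_H ≈ 1.56×10⁻⁷ V

V_H = IB/(n e t).
V_H = (1.97)(0.826)/((1.44×10²⁸)(1.602×10⁻¹⁹)(4.53×10⁻³)) ≈ 1.56×10⁻⁷ V.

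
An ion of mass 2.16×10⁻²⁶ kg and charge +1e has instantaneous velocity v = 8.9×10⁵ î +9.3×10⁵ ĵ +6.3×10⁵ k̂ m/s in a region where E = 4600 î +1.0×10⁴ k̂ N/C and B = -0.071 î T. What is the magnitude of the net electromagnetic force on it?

|F| ≈ 1.42×10⁻¹⁴ N

v×B = (0, -4.47×10⁴, 6.60×10⁴) N/C.
E + v×B = (4600, -4.47×10⁴, 7.60×10⁴) N/C.
F = q(E + v×B) = (1.602×10⁻¹⁹ C)·(4600, -4.47×10⁴, 7.60×10⁴) = (7.37×10⁻¹⁶, -7.17×10⁻¹⁵, 1.22×10⁻¹⁴) N.
|F| = 1.42×10⁻¹⁴ N.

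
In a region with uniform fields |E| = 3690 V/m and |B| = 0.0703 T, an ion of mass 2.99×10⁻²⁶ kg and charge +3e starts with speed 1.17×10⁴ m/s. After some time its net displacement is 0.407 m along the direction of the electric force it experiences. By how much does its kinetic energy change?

ΔKE ≈ 7.22×10⁻¹⁶ J

The magnetic force is always ⟂ v and does no work; only the electric force changes KE.
ΔKE = F_E · d = |q|E d = (4.806×10⁻¹⁹)(3690)(0.407) ≈ 7.22×10⁻¹⁶ J.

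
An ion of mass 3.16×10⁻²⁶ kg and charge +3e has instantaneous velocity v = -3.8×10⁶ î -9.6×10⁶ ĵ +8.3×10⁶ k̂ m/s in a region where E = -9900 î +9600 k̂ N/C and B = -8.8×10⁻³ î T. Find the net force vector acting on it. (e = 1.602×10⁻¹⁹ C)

v×B = (0, -7.30×10⁴, -8.45×10⁴) N/C.
E + v×B = (-9900, -7.30×10⁴, -7.49×10⁴) N/C.
F = q(E + v×B) = (4.806×10⁻¹⁹ C)·(-9900, -7.30×10⁴, -7.49×10⁴) = (-4.76×10⁻¹⁵, -3.51×10⁻¹⁴, -3.60×10⁻¹⁴) N.

F ≈ (-4.76×10⁻¹⁵, -3.51×10⁻¹⁴, -3.60×10⁻¹⁴) N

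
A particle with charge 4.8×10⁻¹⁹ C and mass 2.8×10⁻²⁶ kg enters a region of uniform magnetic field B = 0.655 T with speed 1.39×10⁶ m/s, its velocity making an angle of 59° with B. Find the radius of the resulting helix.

r ≈ 0.106 m

v⊥ = v sinθ = 1.39×10⁶·sin59° ≈ 1.191×10⁶ m/s.
r = m v⊥/(|q|B) = (2.8×10⁻²⁶)(1.191×10⁶)/((4.8×10⁻¹⁹)(0.655)) ≈ 0.106 m.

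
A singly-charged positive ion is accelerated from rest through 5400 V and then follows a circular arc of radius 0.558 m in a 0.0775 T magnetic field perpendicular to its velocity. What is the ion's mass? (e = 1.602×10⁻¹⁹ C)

Combine |q|V = ½mv² and r = mv/(|q|B): eliminate v to get m = qB²r²/(2V).
m = (1.602×10⁻¹⁹)(0.0775)²(0.558)²/(2·5400) ≈ 2.77×10⁻²⁶ kg.

m ≈ 2.77×10⁻²⁶ kg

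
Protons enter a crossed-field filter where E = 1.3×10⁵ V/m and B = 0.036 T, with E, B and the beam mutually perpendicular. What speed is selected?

v = 3.6×10⁶ m/s

Straight-line motion ⇒ electric and magnetic forces cancel, so E = vB.
v = E/B = 1.3×10⁵/0.036 = 3.6×10⁶ m/s.
The result is independent of the particle's charge and mass.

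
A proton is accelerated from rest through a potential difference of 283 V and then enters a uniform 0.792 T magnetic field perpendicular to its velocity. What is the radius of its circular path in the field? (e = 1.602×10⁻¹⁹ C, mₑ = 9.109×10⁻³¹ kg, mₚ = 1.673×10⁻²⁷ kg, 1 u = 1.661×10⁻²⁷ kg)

r ≈ 3.07×10⁻³ m

Acceleration: |q|V = ½mv² ⇒ v = √(2|q|V/m) = √(2·1.602×10⁻¹⁹·283/1.673×10⁻²⁷) ≈ 2.328×10⁵ m/s.
In the field: r = mv/(|q|B) = (1.673×10⁻²⁷)(2.328×10⁵)/((1.602×10⁻¹⁹)(0.792)) ≈ 3.07×10⁻³ m.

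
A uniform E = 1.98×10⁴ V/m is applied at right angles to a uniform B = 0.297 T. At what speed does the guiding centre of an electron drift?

v_d ≈ 6.67×10⁴ m/s

The steady drift has the magnetic force balancing the electric force, so v_d = E/B.
v_d = 1.98×10⁴/0.297 = 6.67×10⁴ m/s.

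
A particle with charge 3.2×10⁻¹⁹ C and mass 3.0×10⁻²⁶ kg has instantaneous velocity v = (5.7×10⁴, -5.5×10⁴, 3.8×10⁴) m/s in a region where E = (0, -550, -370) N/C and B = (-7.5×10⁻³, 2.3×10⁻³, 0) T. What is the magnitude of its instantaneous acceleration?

|a| ≈ 1.13×10¹⁰ m/s²

v×B = (-87.4, -285, -281) N/C.
E + v×B = (-87.4, -835, -651) N/C.
F = q(E + v×B) = (3.2×10⁻¹⁹ C)·(-87.4, -835, -651) = (-2.80×10⁻¹⁷, -2.67×10⁻¹⁶, -2.08×10⁻¹⁶) N.
|a| = |F|/m = 3.400×10⁻¹⁶/3.0×10⁻²⁶ ≈ 1.13×10¹⁰ m/s².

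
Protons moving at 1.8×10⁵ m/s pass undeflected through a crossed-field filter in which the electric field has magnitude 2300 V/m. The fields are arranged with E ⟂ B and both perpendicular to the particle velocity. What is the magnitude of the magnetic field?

Balance of forces in the selector: qE = qvB ⇒ B = E/v.
B = 2300/1.8×10⁵ = 0.013 T.

B = 0.013 T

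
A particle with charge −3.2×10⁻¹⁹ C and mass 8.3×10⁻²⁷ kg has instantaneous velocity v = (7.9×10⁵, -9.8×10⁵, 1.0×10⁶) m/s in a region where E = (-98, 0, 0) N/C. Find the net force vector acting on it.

F ≈ (3.14×10⁻¹⁷, 0, 0) N

Only an electric field acts, so F = qE = (−3.2×10⁻¹⁹ C)·(-98.0, 0, 0) = (3.14×10⁻¹⁷, 0, 0) N.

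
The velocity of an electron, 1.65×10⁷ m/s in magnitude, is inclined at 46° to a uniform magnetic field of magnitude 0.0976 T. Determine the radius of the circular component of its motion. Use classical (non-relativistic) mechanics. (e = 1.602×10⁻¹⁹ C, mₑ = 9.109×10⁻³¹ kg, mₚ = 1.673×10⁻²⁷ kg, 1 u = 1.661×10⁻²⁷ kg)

r ≈ 6.91×10⁻⁴ m

v⊥ = v sinθ = 1.65×10⁷·sin46° ≈ 1.187×10⁷ m/s.
r = m v⊥/(|q|B) = (9.109×10⁻³¹)(1.187×10⁷)/((1.602×10⁻¹⁹)(0.0976)) ≈ 6.91×10⁻⁴ m.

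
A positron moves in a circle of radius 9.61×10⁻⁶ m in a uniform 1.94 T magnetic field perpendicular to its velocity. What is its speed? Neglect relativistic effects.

v ≈ 3.28×10⁶ m/s

From |q|vB = mv²/r, v = |q|Br/m.
v = (1.602×10⁻¹⁹)(1.94)(9.61×10⁻⁶)/9.109×10⁻³¹ ≈ 3.28×10⁶ m/s.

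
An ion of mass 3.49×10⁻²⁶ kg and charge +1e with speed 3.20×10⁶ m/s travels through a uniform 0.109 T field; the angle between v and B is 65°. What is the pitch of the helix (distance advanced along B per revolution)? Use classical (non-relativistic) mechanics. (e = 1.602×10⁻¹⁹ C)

p ≈ 17.0 m

v∥ = v cosθ = 3.20×10⁶·cos65° ≈ 1.352×10⁶ m/s.
T = 2πm/(|q|B) = 2π(3.49×10⁻²⁶)/((1.602×10⁻¹⁹)(0.109)) ≈ 1.256×10⁻⁵ s.
pitch = v∥ T = (1.352×10⁶)(1.256×10⁻⁵) ≈ 17.0 m.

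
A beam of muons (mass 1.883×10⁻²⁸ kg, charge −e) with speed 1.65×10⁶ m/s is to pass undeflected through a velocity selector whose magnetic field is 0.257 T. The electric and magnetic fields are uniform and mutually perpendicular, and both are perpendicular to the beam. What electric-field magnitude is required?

For straight-line motion qE = qvB, so E = vB.
E = 1.65×10⁶ × 0.257 = 4.24×10⁵ V/m.

E = 4.24×10⁵ V/m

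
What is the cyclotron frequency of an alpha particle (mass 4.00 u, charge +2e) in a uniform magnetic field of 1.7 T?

f ≈ 1.3×10⁷ Hz

f = |q|B/(2πm).
f = (3.204×10⁻¹⁹)(1.7)/(2π·6.644×10⁻²⁷) ≈ 1.3×10⁷ Hz.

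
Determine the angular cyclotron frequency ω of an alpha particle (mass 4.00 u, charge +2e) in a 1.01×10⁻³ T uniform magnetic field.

ω ≈ 4.87×10⁴ rad/s

ω = |q|B/m.
ω = (3.204×10⁻¹⁹)(1.01×10⁻³)/6.644×10⁻²⁷ ≈ 4.87×10⁴ rad/s.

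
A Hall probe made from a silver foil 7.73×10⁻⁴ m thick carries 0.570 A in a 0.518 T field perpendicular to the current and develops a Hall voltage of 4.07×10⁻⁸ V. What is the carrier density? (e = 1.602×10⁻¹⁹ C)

From V_H = IB/(n e t), n = IB/(V_H e t).
n = (0.570)(0.518)/((4.07×10⁻⁸)(1.602×10⁻¹⁹)(7.73×10⁻⁴)) ≈ 5.86×10²⁸ m⁻³.

n ≈ 5.86×10²⁸ m⁻³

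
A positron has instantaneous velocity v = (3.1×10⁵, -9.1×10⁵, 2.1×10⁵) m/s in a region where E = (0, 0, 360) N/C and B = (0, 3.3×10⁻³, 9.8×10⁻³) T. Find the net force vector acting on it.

F ≈ (-1.54×10⁻¹⁵, -4.87×10⁻¹⁶, 2.22×10⁻¹⁶) N

v×B = (-9610, -3040, 1020) N/C.
E + v×B = (-9610, -3040, 1380) N/C.
F = q(E + v×B) = (1.602×10⁻¹⁹ C)·(-9610, -3040, 1380) = (-1.54×10⁻¹⁵, -4.87×10⁻¹⁶, 2.22×10⁻¹⁶) N.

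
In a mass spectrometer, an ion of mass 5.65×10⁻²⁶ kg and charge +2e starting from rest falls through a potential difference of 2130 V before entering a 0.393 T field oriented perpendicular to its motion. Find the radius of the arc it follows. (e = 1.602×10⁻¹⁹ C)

Acceleration: |q|V = ½mv² ⇒ v = √(2|q|V/m) = √(2·3.204×10⁻¹⁹·2130/5.65×10⁻²⁶) ≈ 1.554×10⁵ m/s.
In the field: r = mv/(|q|B) = (5.65×10⁻²⁶)(1.554×10⁵)/((3.204×10⁻¹⁹)(0.393)) ≈ 0.0697 m.

r ≈ 0.0697 m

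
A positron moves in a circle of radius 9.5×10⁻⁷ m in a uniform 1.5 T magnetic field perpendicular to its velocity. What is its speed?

v ≈ 2.5×10⁵ m/s

From |q|vB = mv²/r, v = |q|Br/m.
v = (1.602×10⁻¹⁹)(1.5)(9.5×10⁻⁷)/9.109×10⁻³¹ ≈ 2.5×10⁵ m/s.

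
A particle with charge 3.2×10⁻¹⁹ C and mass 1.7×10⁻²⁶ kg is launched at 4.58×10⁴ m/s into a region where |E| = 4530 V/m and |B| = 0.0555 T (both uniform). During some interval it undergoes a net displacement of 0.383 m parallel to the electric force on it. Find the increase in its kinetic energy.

ΔKE ≈ 5.55×10⁻¹⁶ J

The magnetic force is always ⟂ v and does no work; only the electric force changes KE.
ΔKE = F_E · d = |q|E d = (3.2×10⁻¹⁹)(4530)(0.383) ≈ 5.55×10⁻¹⁶ J.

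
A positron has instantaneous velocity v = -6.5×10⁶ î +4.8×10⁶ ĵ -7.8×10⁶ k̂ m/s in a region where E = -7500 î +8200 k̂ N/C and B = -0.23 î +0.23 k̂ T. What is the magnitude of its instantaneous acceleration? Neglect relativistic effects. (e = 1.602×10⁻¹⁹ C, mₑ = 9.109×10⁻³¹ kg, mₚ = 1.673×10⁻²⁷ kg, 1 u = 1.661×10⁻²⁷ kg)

|a| ≈ 6.40×10¹⁷ m/s²

v×B = (1.10×10⁶, 3.29×10⁶, 1.10×10⁶) N/C.
E + v×B = (1.10×10⁶, 3.29×10⁶, 1.11×10⁶) N/C.
F = q(E + v×B) = (1.602×10⁻¹⁹ C)·(1.10×10⁶, 3.29×10⁶, 1.11×10⁶) = (1.76×10⁻¹³, 5.27×10⁻¹³, 1.78×10⁻¹³) N.
|a| = |F|/m = 5.833×10⁻¹³/9.109×10⁻³¹ ≈ 6.40×10¹⁷ m/s².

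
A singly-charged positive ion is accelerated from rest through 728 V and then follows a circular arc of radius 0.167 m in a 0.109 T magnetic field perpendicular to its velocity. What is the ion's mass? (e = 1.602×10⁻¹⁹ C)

Combine |q|V = ½mv² and r = mv/(|q|B): eliminate v to get m = qB²r²/(2V).
m = (1.602×10⁻¹⁹)(0.109)²(0.167)²/(2·728) ≈ 3.65×10⁻²⁶ kg.

m ≈ 3.65×10⁻²⁶ kg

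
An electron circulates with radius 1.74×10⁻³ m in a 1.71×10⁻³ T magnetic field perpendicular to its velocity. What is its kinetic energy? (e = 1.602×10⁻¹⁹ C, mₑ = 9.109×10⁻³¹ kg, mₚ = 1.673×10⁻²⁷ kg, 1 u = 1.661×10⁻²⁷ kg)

v = |q|Br/m, then KE = ½mv² = (qBr)²/(2m).
v = (1.602×10⁻¹⁹)(1.71×10⁻³)(1.74×10⁻³)/9.109×10⁻³¹ ≈ 5.233×10⁵ m/s.
KE = ½(9.109×10⁻³¹)(5.233×10⁵)² ≈ 1.25×10⁻¹⁹ J = 0.778 eV.

KE ≈ 0.778 eV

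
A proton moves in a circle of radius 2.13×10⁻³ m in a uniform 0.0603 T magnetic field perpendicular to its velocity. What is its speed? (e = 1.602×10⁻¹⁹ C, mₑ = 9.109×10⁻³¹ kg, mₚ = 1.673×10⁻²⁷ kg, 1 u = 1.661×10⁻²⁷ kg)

v ≈ 1.23×10⁴ m/s

From |q|vB = mv²/r, v = |q|Br/m.
v = (1.602×10⁻¹⁹)(0.0603)(2.13×10⁻³)/1.673×10⁻²⁷ ≈ 1.23×10⁴ m/s.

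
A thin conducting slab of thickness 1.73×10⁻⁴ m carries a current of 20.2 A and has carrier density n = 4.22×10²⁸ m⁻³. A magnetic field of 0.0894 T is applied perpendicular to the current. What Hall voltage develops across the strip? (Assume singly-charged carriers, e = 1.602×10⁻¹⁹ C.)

V_H ≈ 1.54×10⁻⁶ V

V_H = IB/(n e t).
V_H = (20.2)(0.0894)/((4.22×10²⁸)(1.602×10⁻¹⁹)(1.73×10⁻⁴)) ≈ 1.54×10⁻⁶ V.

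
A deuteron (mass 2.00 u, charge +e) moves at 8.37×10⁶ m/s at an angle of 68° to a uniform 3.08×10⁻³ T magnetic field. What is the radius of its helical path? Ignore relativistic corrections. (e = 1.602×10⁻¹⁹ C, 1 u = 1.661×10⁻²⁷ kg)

r ≈ 52.2 m

v⊥ = v sinθ = 8.37×10⁶·sin68° ≈ 7.761×10⁶ m/s.
r = m v⊥/(|q|B) = (3.322×10⁻²⁷)(7.761×10⁶)/((1.602×10⁻¹⁹)(3.08×10⁻³)) ≈ 52.2 m.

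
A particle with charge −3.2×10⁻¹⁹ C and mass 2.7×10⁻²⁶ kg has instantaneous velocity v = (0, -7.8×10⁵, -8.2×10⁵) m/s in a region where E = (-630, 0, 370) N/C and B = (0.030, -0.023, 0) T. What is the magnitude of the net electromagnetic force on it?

v×B = (-1.89×10⁴, -2.46×10⁴, 2.34×10⁴) N/C.
E + v×B = (-1.95×10⁴, -2.46×10⁴, 2.38×10⁴) N/C.
F = q(E + v×B) = (−3.2×10⁻¹⁹ C)·(-1.95×10⁴, -2.46×10⁴, 2.38×10⁴) = (6.24×10⁻¹⁵, 7.87×10⁻¹⁵, -7.61×10⁻¹⁵) N.
|F| = 1.26×10⁻¹⁴ N.

|F| ≈ 1.26×10⁻¹⁴ N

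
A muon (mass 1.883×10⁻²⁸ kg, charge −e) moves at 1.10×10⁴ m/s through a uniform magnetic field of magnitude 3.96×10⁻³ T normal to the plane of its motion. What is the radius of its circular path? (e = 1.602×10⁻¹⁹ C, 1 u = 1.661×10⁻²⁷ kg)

The magnetic force provides the centripetal force: |q|vB = mv²/r.
r = mv/(|q|B) = (1.883×10⁻²⁸)(1.10×10⁴)/((1.602×10⁻¹⁹)(3.96×10⁻³)) ≈ 3.27×10⁻³ m.

r ≈ 3.27×10⁻³ m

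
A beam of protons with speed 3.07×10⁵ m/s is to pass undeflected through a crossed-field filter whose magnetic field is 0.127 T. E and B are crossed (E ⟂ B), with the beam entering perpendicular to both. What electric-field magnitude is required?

E = 3.90×10⁴ V/m

For straight-line motion qE = qvB, so E = vB.
E = 3.07×10⁵ × 0.127 = 3.90×10⁴ V/m.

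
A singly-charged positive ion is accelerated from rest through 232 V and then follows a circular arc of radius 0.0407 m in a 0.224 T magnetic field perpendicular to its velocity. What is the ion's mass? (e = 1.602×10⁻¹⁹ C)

m ≈ 2.87×10⁻²⁶ kg

Combine |q|V = ½mv² and r = mv/(|q|B): eliminate v to get m = qB²r²/(2V).
m = (1.602×10⁻¹⁹)(0.224)²(0.0407)²/(2·232) ≈ 2.87×10⁻²⁶ kg.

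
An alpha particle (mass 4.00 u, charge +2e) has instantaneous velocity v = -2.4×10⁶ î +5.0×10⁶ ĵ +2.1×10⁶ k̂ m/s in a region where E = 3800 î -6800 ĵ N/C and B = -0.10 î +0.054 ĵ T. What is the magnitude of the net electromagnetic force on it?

v×B = (-1.13×10⁵, -2.10×10⁵, 3.70×10⁵) N/C.
E + v×B = (-1.10×10⁵, -2.17×10⁵, 3.70×10⁵) N/C.
F = q(E + v×B) = (3.204×10⁻¹⁹ C)·(-1.10×10⁵, -2.17×10⁵, 3.70×10⁵) = (-3.51×10⁻¹⁴, -6.95×10⁻¹⁴, 1.19×10⁻¹³) N.
|F| = 1.42×10⁻¹³ N.

|F| ≈ 1.42×10⁻¹³ N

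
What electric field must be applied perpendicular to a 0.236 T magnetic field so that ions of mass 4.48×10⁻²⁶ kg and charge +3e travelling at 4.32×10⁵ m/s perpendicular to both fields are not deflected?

E = 1.02×10⁵ V/m

For straight-line motion qE = qvB, so E = vB.
E = 4.32×10⁵ × 0.236 = 1.02×10⁵ V/m.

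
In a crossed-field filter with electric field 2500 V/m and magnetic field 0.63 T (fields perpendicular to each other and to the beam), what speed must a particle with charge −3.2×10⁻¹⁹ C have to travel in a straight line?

For undeflected motion the electric and magnetic forces balance: qE = qvB.
v = E/B = 2500/0.63 = 4000 m/s.

v = 4000 m/s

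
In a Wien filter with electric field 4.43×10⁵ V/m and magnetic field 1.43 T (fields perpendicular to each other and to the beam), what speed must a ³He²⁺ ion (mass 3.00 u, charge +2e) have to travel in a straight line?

v = 3.10×10⁵ m/s

Zero net Lorentz force requires |qE| = |q v×B|, i.e. E = vB.
v = E/B = 4.43×10⁵/1.43 = 3.10×10⁵ m/s.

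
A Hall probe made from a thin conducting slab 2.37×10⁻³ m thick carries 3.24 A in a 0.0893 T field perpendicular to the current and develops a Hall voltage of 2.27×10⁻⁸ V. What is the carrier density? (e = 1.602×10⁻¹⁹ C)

From V_H = IB/(n e t), n = IB/(V_H e t).
n = (3.24)(0.0893)/((2.27×10⁻⁸)(1.602×10⁻¹⁹)(2.37×10⁻³)) ≈ 3.36×10²⁸ m⁻³.

n ≈ 3.36×10²⁸ m⁻³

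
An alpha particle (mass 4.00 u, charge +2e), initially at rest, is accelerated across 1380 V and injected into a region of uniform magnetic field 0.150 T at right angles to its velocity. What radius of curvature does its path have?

Acceleration: |q|V = ½mv² ⇒ v = √(2|q|V/m) = √(2·3.204×10⁻¹⁹·1380/6.644×10⁻²⁷) ≈ 3.648×10⁵ m/s.
In the field: r = mv/(|q|B) = (6.644×10⁻²⁷)(3.648×10⁵)/((3.204×10⁻¹⁹)(0.150)) ≈ 0.0504 m.

r ≈ 0.0504 m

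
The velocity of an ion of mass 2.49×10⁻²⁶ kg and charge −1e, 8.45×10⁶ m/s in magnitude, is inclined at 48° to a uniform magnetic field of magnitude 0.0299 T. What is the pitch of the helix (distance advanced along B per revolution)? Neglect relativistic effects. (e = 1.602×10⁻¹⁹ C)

p ≈ 185 m

v∥ = v cosθ = 8.45×10⁶·cos48° ≈ 5.654×10⁶ m/s.
T = 2πm/(|q|B) = 2π(2.49×10⁻²⁶)/((1.602×10⁻¹⁹)(0.0299)) ≈ 3.266×10⁻⁵ s.
pitch = v∥ T = (5.654×10⁶)(3.266×10⁻⁵) ≈ 185 m.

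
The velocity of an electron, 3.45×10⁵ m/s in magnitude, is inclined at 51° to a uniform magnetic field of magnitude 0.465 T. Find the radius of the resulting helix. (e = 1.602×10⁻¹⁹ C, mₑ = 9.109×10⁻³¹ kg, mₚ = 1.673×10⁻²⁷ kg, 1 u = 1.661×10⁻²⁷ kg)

r ≈ 3.28×10⁻⁶ m

v⊥ = v sinθ = 3.45×10⁵·sin51° ≈ 2.681×10⁵ m/s.
r = m v⊥/(|q|B) = (9.109×10⁻³¹)(2.681×10⁵)/((1.602×10⁻¹⁹)(0.465)) ≈ 3.28×10⁻⁶ m.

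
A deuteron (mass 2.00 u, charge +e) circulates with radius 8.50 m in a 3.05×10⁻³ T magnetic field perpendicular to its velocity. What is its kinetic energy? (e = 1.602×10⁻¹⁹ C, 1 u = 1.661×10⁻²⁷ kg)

v = |q|Br/m, then KE = ½mv² = (qBr)²/(2m).
v = (1.602×10⁻¹⁹)(3.05×10⁻³)(8.50)/3.322×10⁻²⁷ ≈ 1.250×10⁶ m/s.
KE = ½(3.322×10⁻²⁷)(1.250×10⁶)² ≈ 2.60×10⁻¹⁵ J = 1.62×10⁴ eV.

KE ≈ 1.62×10⁴ eV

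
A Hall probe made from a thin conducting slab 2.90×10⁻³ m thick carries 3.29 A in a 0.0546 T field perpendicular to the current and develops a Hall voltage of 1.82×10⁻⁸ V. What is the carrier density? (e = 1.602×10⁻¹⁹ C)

From V_H = IB/(n e t), n = IB/(V_H e t).
n = (3.29)(0.0546)/((1.82×10⁻⁸)(1.602×10⁻¹⁹)(2.90×10⁻³)) ≈ 2.12×10²⁸ m⁻³.

n ≈ 2.12×10²⁸ m⁻³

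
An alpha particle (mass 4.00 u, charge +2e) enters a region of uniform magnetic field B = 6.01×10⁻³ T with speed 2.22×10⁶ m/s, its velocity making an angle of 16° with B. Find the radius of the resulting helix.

r ≈ 2.11 m

v⊥ = v sinθ = 2.22×10⁶·sin16° ≈ 6.119×10⁵ m/s.
r = m v⊥/(|q|B) = (6.644×10⁻²⁷)(6.119×10⁵)/((3.204×10⁻¹⁹)(6.01×10⁻³)) ≈ 2.11 m.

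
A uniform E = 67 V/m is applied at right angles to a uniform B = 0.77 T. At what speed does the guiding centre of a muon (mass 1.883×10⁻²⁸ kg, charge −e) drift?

v_d ≈ 87 m/s

The steady drift has the magnetic force balancing the electric force, so v_d = E/B.
v_d = 67/0.77 = 87 m/s.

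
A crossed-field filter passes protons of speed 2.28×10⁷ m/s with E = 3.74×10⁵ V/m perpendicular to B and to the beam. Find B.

Balance of forces in the selector: qE = qvB ⇒ B = E/v.
B = 3.74×10⁵/2.28×10⁷ = 0.0164 T.

B = 0.0164 T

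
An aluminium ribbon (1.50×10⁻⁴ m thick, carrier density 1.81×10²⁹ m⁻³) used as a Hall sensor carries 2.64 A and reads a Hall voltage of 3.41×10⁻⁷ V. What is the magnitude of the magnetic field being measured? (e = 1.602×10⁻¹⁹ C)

B ≈ 0.562 T

From V_H = IB/(n e t), B = V_H n e t / I.
B = (3.41×10⁻⁷)(1.81×10²⁹)(1.602×10⁻¹⁹)(1.50×10⁻⁴)/2.64 ≈ 0.562 T.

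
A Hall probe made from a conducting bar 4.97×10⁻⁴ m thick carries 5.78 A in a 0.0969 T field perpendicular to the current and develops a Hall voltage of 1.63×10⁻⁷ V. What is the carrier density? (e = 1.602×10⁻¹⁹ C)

n ≈ 4.32×10²⁸ m⁻³

From V_H = IB/(n e t), n = IB/(V_H e t).
n = (5.78)(0.0969)/((1.63×10⁻⁷)(1.602×10⁻¹⁹)(4.97×10⁻⁴)) ≈ 4.32×10²⁸ m⁻³.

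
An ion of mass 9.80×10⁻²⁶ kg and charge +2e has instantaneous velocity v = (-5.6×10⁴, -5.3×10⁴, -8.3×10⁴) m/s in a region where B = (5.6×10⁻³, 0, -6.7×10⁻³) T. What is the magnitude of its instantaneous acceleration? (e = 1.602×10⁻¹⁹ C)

v×B = (355, -840, 297) N/C.
F = q v×B = (3.204×10⁻¹⁹ C)·(355, -840, 297) = (1.14×10⁻¹⁶, -2.69×10⁻¹⁶, 9.51×10⁻¹⁷) N.
|a| = |F|/m = 3.073×10⁻¹⁶/9.80×10⁻²⁶ ≈ 3.14×10⁹ m/s².

|a| ≈ 3.14×10⁹ m/s²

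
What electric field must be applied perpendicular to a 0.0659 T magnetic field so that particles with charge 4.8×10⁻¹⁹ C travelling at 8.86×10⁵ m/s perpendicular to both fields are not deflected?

For straight-line motion qE = qvB, so E = vB.
E = 8.86×10⁵ × 0.0659 = 5.84×10⁴ V/m.

E = 5.84×10⁴ V/m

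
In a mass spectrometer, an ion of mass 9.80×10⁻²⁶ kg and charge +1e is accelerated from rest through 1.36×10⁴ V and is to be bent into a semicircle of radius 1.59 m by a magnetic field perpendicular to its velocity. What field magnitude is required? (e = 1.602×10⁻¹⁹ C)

v = √(2|q|V/m) = √(2·1.602×10⁻¹⁹·1.36×10⁴/9.80×10⁻²⁶) ≈ 2.109×10⁵ m/s.
B = mv/(|q|r) = (9.80×10⁻²⁶)(2.109×10⁵)/((1.602×10⁻¹⁹)(1.59)) ≈ 0.0811 T.

B ≈ 0.0811 T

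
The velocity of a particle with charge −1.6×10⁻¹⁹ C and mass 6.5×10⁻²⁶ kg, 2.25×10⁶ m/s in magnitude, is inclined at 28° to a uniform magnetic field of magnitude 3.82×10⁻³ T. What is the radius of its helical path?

r ≈ 112 m

v⊥ = v sinθ = 2.25×10⁶·sin28° ≈ 1.056×10⁶ m/s.
r = m v⊥/(|q|B) = (6.5×10⁻²⁶)(1.056×10⁶)/((1.6×10⁻¹⁹)(3.82×10⁻³)) ≈ 112 m.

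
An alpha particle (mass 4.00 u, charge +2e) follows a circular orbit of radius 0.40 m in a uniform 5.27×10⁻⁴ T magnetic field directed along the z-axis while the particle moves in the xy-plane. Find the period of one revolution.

T ≈ 2.47×10⁻⁴ s

The cyclotron period depends only on m, q, B: T = 2πm/(|q|B).
T = 2π(6.644×10⁻²⁷)/((3.204×10⁻¹⁹)(5.27×10⁻⁴)) ≈ 2.47×10⁻⁴ s.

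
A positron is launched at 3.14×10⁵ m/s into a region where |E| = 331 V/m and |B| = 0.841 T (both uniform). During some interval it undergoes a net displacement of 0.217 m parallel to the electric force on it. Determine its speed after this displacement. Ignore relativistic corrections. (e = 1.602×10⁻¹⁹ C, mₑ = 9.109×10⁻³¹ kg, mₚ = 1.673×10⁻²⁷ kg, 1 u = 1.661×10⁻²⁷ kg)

B does no work; ΔKE = |q|E d.
½mv_f² = ½mv₀² + |q|Ed = ½(9.109×10⁻³¹)(3.14×10⁵)² + (1.602×10⁻¹⁹)(331)(0.217) ≈ 4.491×10⁻²⁰ J + 1.151×10⁻¹⁷ J ≈ 1.155×10⁻¹⁷ J.
v_f = √(2·1.155×10⁻¹⁷/9.109×10⁻³¹) ≈ 5.04×10⁶ m/s.

v_f ≈ 5.04×10⁶ m/s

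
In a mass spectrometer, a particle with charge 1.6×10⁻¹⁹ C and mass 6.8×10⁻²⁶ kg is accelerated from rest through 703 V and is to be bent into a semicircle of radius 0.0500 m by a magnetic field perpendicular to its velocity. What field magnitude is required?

v = √(2|q|V/m) = √(2·1.6×10⁻¹⁹·703/6.8×10⁻²⁶) ≈ 5.752×10⁴ m/s.
B = mv/(|q|r) = (6.8×10⁻²⁶)(5.752×10⁴)/((1.6×10⁻¹⁹)(0.0500)) ≈ 0.489 T.

B ≈ 0.489 T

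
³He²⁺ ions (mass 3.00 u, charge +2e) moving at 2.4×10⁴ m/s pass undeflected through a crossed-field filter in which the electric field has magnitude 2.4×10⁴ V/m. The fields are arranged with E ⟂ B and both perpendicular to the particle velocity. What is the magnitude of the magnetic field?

B = 1.0 T

Balance of forces in the selector: qE = qvB ⇒ B = E/v.
B = 2.4×10⁴/2.4×10⁴ = 1.0 T.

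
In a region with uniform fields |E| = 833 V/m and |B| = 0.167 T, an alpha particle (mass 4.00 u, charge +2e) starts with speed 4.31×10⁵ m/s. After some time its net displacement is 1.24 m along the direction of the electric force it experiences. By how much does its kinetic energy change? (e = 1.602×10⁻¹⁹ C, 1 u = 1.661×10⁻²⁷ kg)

ΔKE ≈ 3.31×10⁻¹⁶ J

The magnetic force is always ⟂ v and does no work; only the electric force changes KE.
ΔKE = F_E · d = |q|E d = (3.204×10⁻¹⁹)(833)(1.24) ≈ 3.31×10⁻¹⁶ J.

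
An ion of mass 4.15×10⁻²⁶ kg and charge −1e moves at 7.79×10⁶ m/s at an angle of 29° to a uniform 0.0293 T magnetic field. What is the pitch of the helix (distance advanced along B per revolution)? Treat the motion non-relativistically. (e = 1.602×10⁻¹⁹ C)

p ≈ 378 m

v∥ = v cosθ = 7.79×10⁶·cos29° ≈ 6.813×10⁶ m/s.
T = 2πm/(|q|B) = 2π(4.15×10⁻²⁶)/((1.602×10⁻¹⁹)(0.0293)) ≈ 5.555×10⁻⁵ s.
pitch = v∥ T = (6.813×10⁶)(5.555×10⁻⁵) ≈ 378 m.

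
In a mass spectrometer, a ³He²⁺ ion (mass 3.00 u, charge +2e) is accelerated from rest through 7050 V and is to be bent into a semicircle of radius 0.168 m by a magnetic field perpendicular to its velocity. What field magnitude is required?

v = √(2|q|V/m) = √(2·3.204×10⁻¹⁹·7050/4.983×10⁻²⁷) ≈ 9.522×10⁵ m/s.
B = mv/(|q|r) = (4.983×10⁻²⁷)(9.522×10⁵)/((3.204×10⁻¹⁹)(0.168)) ≈ 0.0881 T.

B ≈ 0.0881 T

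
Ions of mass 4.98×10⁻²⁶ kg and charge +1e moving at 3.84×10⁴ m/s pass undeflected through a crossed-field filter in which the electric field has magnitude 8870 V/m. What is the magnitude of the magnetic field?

B = 0.231 T

Balance of forces in the selector: qE = qvB ⇒ B = E/v.
B = 8870/3.84×10⁴ = 0.231 T.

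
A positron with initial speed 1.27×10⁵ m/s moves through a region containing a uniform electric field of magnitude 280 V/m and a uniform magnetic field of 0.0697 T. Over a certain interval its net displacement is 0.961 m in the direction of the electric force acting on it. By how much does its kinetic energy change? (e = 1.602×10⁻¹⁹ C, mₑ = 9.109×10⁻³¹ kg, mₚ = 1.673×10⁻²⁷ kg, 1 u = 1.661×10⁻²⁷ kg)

ΔKE ≈ 4.31×10⁻¹⁷ J

The magnetic force is always ⟂ v and does no work; only the electric force changes KE.
ΔKE = F_E · d = |q|E d = (1.602×10⁻¹⁹)(280)(0.961) ≈ 4.31×10⁻¹⁷ J.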